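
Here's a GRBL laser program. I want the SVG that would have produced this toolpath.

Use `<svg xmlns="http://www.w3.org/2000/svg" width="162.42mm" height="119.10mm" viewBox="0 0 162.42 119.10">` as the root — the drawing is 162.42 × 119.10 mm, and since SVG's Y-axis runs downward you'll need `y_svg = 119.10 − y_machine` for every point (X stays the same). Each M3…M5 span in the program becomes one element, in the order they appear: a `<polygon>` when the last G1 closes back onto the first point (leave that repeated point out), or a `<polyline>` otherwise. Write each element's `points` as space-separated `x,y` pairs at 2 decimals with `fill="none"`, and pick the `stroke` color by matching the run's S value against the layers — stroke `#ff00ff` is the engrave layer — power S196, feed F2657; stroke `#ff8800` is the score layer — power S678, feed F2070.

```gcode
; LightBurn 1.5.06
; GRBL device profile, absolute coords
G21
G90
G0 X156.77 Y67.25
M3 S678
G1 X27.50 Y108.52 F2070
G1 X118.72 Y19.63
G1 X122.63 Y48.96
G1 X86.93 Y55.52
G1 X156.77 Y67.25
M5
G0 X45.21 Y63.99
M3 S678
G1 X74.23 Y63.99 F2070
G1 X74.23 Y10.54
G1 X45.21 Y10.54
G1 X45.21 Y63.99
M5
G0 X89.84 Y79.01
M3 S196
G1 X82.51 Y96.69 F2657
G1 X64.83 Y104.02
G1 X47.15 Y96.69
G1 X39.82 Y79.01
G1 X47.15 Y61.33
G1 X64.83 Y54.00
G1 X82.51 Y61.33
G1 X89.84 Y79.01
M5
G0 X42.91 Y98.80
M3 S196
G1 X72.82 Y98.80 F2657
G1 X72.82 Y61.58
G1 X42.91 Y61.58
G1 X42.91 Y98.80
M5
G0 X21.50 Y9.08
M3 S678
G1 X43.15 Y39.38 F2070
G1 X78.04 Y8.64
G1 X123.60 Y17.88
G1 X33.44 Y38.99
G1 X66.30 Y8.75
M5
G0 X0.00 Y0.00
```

<svg xmlns="http://www.w3.org/2000/svg" width="162.42mm" height="119.10mm" viewBox="0 0 162.42 119.10">
  <polygon points="156.77,51.85 27.50,10.58 118.72,99.47 122.63,70.14 86.93,63.58" fill="none" stroke="#ff8800"/>
  <polygon points="45.21,55.11 74.23,55.11 74.23,108.56 45.21,108.56" fill="none" stroke="#ff8800"/>
  <polygon points="89.84,40.09 82.51,22.41 64.83,15.08 47.15,22.41 39.82,40.09 47.15,57.77 64.83,65.10 82.51,57.77" fill="none" stroke="#ff00ff"/>
  <polygon points="42.91,20.30 72.82,20.30 72.82,57.52 42.91,57.52" fill="none" stroke="#ff00ff"/>
  <polyline points="21.50,110.02 43.15,79.72 78.04,110.46 123.60,101.22 33.44,80.11 66.30,110.35" fill="none" stroke="#ff8800"/>
</svg>

Each laser-on run becomes one SVG element. Flip Y back into SVG space with y_svg = 119.10 − y_machine.

Run 1: power S678 maps to stroke `#ff8800` (score). The run returns to its start, so emit a `<polygon>` with points (Y-flipped): 156.77,51.85 27.50,10.58 118.72,99.47 122.63,70.14 86.93,63.58.

Run 2: S678 ⇒ score layer `#ff8800`. The run returns to its start, so emit a `<polygon>` with points (Y-flipped): 45.21,55.11 74.23,55.11 74.23,108.56 45.21,108.56.

Run 3: the run's S196 means `#ff00ff` (engrave). The run returns to its start, so emit a `<polygon>` with points (Y-flipped): 89.84,40.09 82.51,22.41 64.83,15.08 47.15,22.41 39.82,40.09 47.15,57.77 64.83,65.10 82.51,57.77.

Run 4: power S196 maps to stroke `#ff00ff` (engrave). The run returns to its start, so emit a `<polygon>` with points (Y-flipped): 42.91,20.30 72.82,20.30 72.82,57.52 42.91,57.52.

Run 5: the run's S678 means `#ff8800` (score). The run is open, so emit a `<polyline>` with points (Y-flipped): 21.50,110.02 43.15,79.72 78.04,110.46 123.60,101.22 33.44,80.11 66.30,110.35.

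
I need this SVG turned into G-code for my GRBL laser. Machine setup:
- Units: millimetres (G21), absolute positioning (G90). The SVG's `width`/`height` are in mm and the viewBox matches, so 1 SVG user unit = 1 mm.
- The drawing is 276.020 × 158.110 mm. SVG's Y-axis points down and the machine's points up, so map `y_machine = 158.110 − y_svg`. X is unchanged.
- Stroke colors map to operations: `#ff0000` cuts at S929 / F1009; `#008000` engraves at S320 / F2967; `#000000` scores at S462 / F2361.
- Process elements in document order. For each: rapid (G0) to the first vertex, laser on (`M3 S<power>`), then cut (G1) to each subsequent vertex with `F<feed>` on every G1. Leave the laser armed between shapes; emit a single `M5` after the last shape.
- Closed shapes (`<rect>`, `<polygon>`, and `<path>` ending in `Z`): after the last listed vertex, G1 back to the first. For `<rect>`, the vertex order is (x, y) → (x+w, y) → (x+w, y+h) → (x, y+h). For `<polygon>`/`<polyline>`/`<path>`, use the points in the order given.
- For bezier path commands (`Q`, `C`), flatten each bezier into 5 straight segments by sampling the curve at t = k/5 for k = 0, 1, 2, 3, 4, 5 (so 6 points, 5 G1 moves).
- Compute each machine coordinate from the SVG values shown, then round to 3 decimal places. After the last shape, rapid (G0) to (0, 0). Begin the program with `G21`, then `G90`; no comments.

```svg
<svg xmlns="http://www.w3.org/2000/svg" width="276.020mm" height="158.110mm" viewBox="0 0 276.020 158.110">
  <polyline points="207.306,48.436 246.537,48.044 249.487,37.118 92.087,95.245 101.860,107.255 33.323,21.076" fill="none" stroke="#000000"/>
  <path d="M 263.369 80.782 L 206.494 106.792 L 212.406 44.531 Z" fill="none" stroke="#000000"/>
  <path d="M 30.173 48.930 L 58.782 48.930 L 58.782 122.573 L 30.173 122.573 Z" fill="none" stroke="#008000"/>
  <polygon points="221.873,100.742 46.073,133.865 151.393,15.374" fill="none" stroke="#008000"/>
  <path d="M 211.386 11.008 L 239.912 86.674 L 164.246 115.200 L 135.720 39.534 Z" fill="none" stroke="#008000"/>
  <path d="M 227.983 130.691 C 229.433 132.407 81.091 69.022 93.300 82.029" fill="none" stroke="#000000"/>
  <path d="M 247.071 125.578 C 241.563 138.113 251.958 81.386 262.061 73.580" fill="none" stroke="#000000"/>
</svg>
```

1 u = 1 mm; y_m = 158.110 − y.

[1] `<polyline>` open polyline, #000000→score S462 F2361: (207.306,109.674) → (246.537,110.066) → (249.487,120.992) → (92.087,62.865) → (101.860,50.855) → (33.323,137.034)

[2] `<path>` regular polygon, #000000→score S462 F2361: (263.369,77.328) → (206.494,51.318) → (212.406,113.579) → (263.369,77.328) (closed)

[3] `<path>` rectangle, #008000→engrave S320 F2967: (30.173,109.180) → (58.782,109.180) → (58.782,35.537) → (30.173,35.537) → (30.173,109.180) (closed)

[4] `<polygon>` closed polygon, #008000→engrave S320 F2967: (221.873,57.368) → (46.073,24.245) → (151.393,142.736) → (221.873,57.368) (closed)

[5] `<path>` regular polygon, #008000→engrave S320 F2967: (211.386,147.102) → (239.912,71.436) → (164.246,42.910) → (135.720,118.576) → (211.386,147.102) (closed)

[6] `<path>` cubic bezier, #000000→score S462 F2361: (227.983,27.419) → (213.361,33.070) → (177.685,47.553) → (135.852,64.077) → (102.758,75.850) → (93.300,76.081)

[7] `<path>` cubic bezier, #000000→score S462 F2361: (247.071,32.532) → (245.545,32.377) → (247.058,43.172) → (250.834,59.244) → (256.094,74.921) → (262.061,84.530)

G21
G90
G0 X207.306 Y109.674
M3 S462
G1 X246.537 Y110.066 F2361
G1 X249.487 Y120.992 F2361
G1 X92.087 Y62.865 F2361
G1 X101.860 Y50.855 F2361
G1 X33.323 Y137.034 F2361
G0 X263.369 Y77.328
M3 S462
G1 X206.494 Y51.318 F2361
G1 X212.406 Y113.579 F2361
G1 X263.369 Y77.328 F2361
G0 X30.173 Y109.180
M3 S320
G1 X58.782 Y109.180 F2967
G1 X58.782 Y35.537 F2967
G1 X30.173 Y35.537 F2967
G1 X30.173 Y109.180 F2967
G0 X221.873 Y57.368
M3 S320
G1 X46.073 Y24.245 F2967
G1 X151.393 Y142.736 F2967
G1 X221.873 Y57.368 F2967
G0 X211.386 Y147.102
M3 S320
G1 X239.912 Y71.436 F2967
G1 X164.246 Y42.910 F2967
G1 X135.720 Y118.576 F2967
G1 X211.386 Y147.102 F2967
G0 X227.983 Y27.419
M3 S462
G1 X213.361 Y33.070 F2361
G1 X177.685 Y47.553 F2361
G1 X135.852 Y64.077 F2361
G1 X102.758 Y75.850 F2361
G1 X93.300 Y76.081 F2361
G0 X247.071 Y32.532
M3 S462
G1 X245.545 Y32.377 F2361
G1 X247.058 Y43.172 F2361
G1 X250.834 Y59.244 F2361
G1 X256.094 Y74.921 F2361
G1 X262.061 Y84.530 F2361
M5
G0 X0.000 Y0.000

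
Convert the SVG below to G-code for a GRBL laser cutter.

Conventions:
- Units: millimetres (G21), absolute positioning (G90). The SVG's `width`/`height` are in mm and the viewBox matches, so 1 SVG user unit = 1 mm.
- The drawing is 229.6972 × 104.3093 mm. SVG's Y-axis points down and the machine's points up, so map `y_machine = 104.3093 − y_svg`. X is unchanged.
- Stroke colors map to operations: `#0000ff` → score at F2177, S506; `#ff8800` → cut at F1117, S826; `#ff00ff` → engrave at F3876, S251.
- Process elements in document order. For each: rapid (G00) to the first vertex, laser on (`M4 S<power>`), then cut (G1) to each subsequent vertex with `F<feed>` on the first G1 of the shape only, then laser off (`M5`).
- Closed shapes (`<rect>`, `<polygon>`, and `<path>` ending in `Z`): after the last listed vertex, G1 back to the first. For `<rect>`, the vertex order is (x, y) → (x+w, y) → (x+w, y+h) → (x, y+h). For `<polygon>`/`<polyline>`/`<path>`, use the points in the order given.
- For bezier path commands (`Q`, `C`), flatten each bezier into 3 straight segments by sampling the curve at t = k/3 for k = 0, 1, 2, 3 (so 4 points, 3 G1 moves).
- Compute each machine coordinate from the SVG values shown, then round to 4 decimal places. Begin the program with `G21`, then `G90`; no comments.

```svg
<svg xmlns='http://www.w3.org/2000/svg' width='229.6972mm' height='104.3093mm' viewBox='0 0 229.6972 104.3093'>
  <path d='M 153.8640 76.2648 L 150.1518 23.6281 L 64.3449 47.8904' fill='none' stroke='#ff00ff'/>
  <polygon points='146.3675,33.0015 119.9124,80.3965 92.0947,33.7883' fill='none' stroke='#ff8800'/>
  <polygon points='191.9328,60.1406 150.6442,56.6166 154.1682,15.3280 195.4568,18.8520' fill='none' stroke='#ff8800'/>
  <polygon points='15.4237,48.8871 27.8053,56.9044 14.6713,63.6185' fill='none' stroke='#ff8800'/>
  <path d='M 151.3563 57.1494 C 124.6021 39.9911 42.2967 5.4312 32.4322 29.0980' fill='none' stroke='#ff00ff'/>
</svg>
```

1 u = 1 mm; y_m = 104.3093 − y.

[1] `<path>` open polyline, #ff00ff→engrave S251 F3876: (153.8640,28.0445) → (150.1518,80.6812) → (64.3449,56.4189)

[2] `<polygon>` regular polygon, #ff8800→cut S826 F1117: (146.3675,71.3078) → (119.9124,23.9128) → (92.0947,70.5210) → (146.3675,71.3078) (closed)

[3] `<polygon>` regular polygon, #ff8800→cut S826 F1117: (191.9328,44.1687) → (150.6442,47.6927) → (154.1682,88.9813) → (195.4568,85.4573) → (191.9328,44.1687) (closed)

[4] `<polygon>` regular polygon, #ff8800→cut S826 F1117: (15.4237,55.4222) → (27.8053,47.4049) → (14.6713,40.6908) → (15.4237,55.4222) (closed)

[5] `<path>` cubic bezier, #ff00ff→engrave S251 F3876: (151.3563,47.1599) → (110.8255,67.3177) → (61.7032,82.2702) → (32.4322,75.2113)

G21
G90
G00 X153.8640 Y28.0445
M4 S251
G1 X150.1518 Y80.6812 F3876
G1 X64.3449 Y56.4189
M5
G00 X146.3675 Y71.3078
M4 S826
G1 X119.9124 Y23.9128 F1117
G1 X92.0947 Y70.5210
G1 X146.3675 Y71.3078
M5
G00 X191.9328 Y44.1687
M4 S826
G1 X150.6442 Y47.6927 F1117
G1 X154.1682 Y88.9813
G1 X195.4568 Y85.4573
G1 X191.9328 Y44.1687
M5
G00 X15.4237 Y55.4222
M4 S826
G1 X27.8053 Y47.4049 F1117
G1 X14.6713 Y40.6908
G1 X15.4237 Y55.4222
M5
G00 X151.3563 Y47.1599
M4 S251
G1 X110.8255 Y67.3177 F3876
G1 X61.7032 Y82.2702
G1 X32.4322 Y75.2113
M5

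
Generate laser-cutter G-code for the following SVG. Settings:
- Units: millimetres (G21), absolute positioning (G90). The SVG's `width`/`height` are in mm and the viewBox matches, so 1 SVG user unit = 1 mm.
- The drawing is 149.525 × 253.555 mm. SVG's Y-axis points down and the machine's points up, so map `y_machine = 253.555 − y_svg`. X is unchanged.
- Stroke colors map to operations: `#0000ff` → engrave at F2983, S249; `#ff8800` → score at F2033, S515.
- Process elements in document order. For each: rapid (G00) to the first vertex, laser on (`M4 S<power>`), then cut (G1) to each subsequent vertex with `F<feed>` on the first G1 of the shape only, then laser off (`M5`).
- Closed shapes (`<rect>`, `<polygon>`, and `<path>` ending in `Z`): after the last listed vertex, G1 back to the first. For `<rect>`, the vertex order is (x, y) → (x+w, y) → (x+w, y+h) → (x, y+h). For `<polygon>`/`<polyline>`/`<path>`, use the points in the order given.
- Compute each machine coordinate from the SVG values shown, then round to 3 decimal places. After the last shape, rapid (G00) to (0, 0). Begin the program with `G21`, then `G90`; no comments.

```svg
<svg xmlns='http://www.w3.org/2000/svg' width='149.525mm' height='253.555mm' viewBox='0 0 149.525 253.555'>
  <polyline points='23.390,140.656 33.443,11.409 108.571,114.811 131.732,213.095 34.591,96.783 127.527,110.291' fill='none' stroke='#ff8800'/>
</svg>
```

1 u = 1 mm; y_m = 253.555 − y.

[1] `<polyline>` open polyline, #ff8800→score S515 F2033: (23.390,112.899) → (33.443,242.146) → (108.571,138.744) → (131.732,40.460) → (34.591,156.772) → (127.527,143.264)

G21
G90
G00 X23.390 Y112.899
M4 S515
G1 X33.443 Y242.146 F2033
G1 X108.571 Y138.744
G1 X131.732 Y40.460
G1 X34.591 Y156.772
G1 X127.527 Y143.264
M5
G00 X0.000 Y0.000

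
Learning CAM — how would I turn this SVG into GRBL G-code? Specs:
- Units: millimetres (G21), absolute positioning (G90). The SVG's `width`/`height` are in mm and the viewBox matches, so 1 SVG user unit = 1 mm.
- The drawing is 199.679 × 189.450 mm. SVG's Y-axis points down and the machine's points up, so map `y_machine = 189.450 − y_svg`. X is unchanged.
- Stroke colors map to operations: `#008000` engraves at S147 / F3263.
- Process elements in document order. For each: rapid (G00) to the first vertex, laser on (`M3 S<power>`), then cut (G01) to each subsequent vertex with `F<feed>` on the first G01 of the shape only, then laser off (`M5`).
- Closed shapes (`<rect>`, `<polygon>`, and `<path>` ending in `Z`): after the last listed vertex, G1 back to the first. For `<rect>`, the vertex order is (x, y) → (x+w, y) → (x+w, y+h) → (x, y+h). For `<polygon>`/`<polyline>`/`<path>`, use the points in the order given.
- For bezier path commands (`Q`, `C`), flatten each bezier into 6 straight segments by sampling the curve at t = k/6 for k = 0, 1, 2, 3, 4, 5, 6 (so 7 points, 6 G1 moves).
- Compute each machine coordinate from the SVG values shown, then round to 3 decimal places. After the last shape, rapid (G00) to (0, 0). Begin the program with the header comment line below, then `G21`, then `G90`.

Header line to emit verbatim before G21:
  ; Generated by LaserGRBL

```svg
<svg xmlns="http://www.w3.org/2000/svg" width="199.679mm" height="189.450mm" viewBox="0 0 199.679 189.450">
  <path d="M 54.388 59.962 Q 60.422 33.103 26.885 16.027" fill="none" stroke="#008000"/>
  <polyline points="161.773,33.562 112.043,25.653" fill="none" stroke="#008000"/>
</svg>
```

Since the viewBox matches the mm dimensions, user units are millimetres directly. The only transform is the Y-flip y_m = 189.450 − y_svg.

Shape 1 is a quadratic bezier drawn with `<path>`. Its stroke #008000 means engrave at S147, F3263. After flipping Y the toolpath is (54.388,129.488) → (55.300,138.169) → (54.014,146.307) → (50.529,153.901) → (44.846,160.952) → (36.965,167.459) → (26.885,173.423).

Shape 2 is a line segment drawn with `<polyline>`. Its stroke #008000 means engrave at S147, F3263. After flipping Y the toolpath is (161.773,155.888) → (112.043,163.797).

; Generated by LaserGRBL
G21
G90
G00 X54.388 Y129.488
M3 S147
G01 X55.300 Y138.169 F3263
G01 X54.014 Y146.307
G01 X50.529 Y153.901
G01 X44.846 Y160.952
G01 X36.965 Y167.459
G01 X26.885 Y173.423
M5
G00 X161.773 Y155.888
M3 S147
G01 X112.043 Y163.797 F3263
M5
G00 X0.000 Y0.000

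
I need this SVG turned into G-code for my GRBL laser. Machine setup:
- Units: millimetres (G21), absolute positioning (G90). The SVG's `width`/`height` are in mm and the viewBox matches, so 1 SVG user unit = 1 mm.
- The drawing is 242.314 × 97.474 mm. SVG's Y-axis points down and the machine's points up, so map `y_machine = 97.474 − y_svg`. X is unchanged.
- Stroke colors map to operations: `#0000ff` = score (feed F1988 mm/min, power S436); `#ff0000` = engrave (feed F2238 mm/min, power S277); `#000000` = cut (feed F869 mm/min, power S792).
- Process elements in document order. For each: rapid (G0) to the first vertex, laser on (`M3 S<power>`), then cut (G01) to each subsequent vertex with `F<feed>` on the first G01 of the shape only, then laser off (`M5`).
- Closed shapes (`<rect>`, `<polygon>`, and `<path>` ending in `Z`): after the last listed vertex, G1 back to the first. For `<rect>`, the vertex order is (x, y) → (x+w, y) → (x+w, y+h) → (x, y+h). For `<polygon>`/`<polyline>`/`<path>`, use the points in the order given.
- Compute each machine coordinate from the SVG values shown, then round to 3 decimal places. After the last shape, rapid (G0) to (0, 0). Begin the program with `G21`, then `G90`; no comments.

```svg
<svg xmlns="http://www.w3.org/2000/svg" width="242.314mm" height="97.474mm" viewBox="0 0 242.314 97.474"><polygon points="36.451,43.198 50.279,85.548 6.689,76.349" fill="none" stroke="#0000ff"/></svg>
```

1 u = 1 mm; y_m = 97.474 − y.

[1] `<polygon>` regular polygon, #0000ff→score S436 F1988: (36.451,54.276) → (50.279,11.926) → (6.689,21.125) → (36.451,54.276) (closed)

G21
G90
G0 X36.451 Y54.276
M3 S436
G01 X50.279 Y11.926 F1988
G01 X6.689 Y21.125
G01 X36.451 Y54.276
M5
G0 X0.000 Y0.000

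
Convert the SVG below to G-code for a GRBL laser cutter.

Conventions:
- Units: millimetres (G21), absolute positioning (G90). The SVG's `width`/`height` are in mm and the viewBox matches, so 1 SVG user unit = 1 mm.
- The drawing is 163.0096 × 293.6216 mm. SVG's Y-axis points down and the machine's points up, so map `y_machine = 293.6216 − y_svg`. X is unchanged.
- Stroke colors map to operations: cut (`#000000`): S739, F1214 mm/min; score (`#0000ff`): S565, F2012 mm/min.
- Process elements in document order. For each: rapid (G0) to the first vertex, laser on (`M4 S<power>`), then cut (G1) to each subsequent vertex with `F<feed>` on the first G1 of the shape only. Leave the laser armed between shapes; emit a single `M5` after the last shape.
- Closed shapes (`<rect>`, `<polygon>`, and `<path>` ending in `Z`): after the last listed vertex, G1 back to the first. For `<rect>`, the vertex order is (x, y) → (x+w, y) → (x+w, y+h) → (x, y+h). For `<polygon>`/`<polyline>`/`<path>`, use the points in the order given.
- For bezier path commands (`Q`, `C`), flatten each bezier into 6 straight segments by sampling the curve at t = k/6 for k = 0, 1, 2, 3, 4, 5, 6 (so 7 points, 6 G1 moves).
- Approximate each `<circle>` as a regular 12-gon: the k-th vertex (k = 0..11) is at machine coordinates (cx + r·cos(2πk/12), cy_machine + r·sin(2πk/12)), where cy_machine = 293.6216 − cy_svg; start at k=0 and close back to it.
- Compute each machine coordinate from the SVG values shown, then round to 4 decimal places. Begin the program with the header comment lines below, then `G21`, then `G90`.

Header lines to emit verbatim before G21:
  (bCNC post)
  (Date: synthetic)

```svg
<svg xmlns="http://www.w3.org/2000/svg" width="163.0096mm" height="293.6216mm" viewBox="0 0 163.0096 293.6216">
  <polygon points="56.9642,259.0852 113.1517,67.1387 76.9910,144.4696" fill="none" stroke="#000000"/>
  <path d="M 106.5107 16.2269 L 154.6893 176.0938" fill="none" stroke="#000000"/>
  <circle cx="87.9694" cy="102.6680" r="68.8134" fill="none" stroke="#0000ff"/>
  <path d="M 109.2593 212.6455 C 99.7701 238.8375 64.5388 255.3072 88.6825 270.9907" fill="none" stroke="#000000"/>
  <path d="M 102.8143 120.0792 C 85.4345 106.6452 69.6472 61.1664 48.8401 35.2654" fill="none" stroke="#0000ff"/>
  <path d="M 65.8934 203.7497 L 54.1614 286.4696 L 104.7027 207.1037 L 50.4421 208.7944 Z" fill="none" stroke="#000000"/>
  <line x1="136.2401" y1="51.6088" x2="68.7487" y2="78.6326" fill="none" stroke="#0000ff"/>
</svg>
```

Since the viewBox matches the mm dimensions, user units are millimetres directly. The only transform is the Y-flip y_m = 293.6216 − y_svg.

Shape 1 is a closed polygon drawn with `<polygon>`. Its stroke #000000 means cut at S739, F1214. After flipping Y the toolpath is (56.9642,34.5364) → (113.1517,226.4829) → (76.9910,149.1520) → (56.9642,34.5364), returning to the start.

Shape 2 is a line segment drawn with `<path>`. Its stroke #000000 means cut at S739, F1214. After flipping Y the toolpath is (106.5107,277.3947) → (154.6893,117.5278).

Shape 3 is a circle drawn with `<circle>`. Its stroke #0000ff means score at S565, F2012. After flipping Y the toolpath is (156.7828,190.9536) → (147.5636,225.3603) → (122.3761,250.5478) → (87.9694,259.7670) → (53.5627,250.5478) → (28.3752,225.3603) → (19.1560,190.9536) → (28.3752,156.5469) → (53.5627,131.3594) → (87.9694,122.1402) → (122.3761,131.3594) → (147.5636,156.5469) → (156.7828,190.9536), returning to the start.

Shape 4 is a cubic bezier drawn with `<path>`. Its stroke #000000 means cut at S739, F1214. After flipping Y the toolpath is (109.2593,80.9761) → (102.7636,68.6489) → (94.3419,57.6939) → (86.3586,47.8628) → (81.1780,38.9074) → (81.1645,30.5795) → (88.6825,22.6309).

Shape 5 is a cubic bezier drawn with `<path>`. Its stroke #0000ff means score at S565, F2012. After flipping Y the toolpath is (102.8143,173.5424) → (94.2265,182.6908) → (85.7204,195.7461) → (77.1124,211.2742) → (68.2188,227.8412) → (58.8559,244.0132) → (48.8401,258.3562).

Shape 6 is a closed polygon drawn with `<path>`. Its stroke #000000 means cut at S739, F1214. After flipping Y the toolpath is (65.8934,89.8719) → (54.1614,7.1520) → (104.7027,86.5179) → (50.4421,84.8272) → (65.8934,89.8719), returning to the start.

Shape 7 is a line segment drawn with `<line>`. Its stroke #0000ff means score at S565, F2012. After flipping Y the toolpath is (136.2401,242.0128) → (68.7487,214.9890).

(bCNC post)
(Date: synthetic)
G21
G90
G0 X56.9642 Y34.5364
M4 S739
G1 X113.1517 Y226.4829 F1214
G1 X76.9910 Y149.1520
G1 X56.9642 Y34.5364
G0 X106.5107 Y277.3947
M4 S739
G1 X154.6893 Y117.5278 F1214
G0 X156.7828 Y190.9536
M4 S565
G1 X147.5636 Y225.3603 F2012
G1 X122.3761 Y250.5478
G1 X87.9694 Y259.7670
G1 X53.5627 Y250.5478
G1 X28.3752 Y225.3603
G1 X19.1560 Y190.9536
G1 X28.3752 Y156.5469
G1 X53.5627 Y131.3594
G1 X87.9694 Y122.1402
G1 X122.3761 Y131.3594
G1 X147.5636 Y156.5469
G1 X156.7828 Y190.9536
G0 X109.2593 Y80.9761
M4 S739
G1 X102.7636 Y68.6489 F1214
G1 X94.3419 Y57.6939
G1 X86.3586 Y47.8628
G1 X81.1780 Y38.9074
G1 X81.1645 Y30.5795
G1 X88.6825 Y22.6309
G0 X102.8143 Y173.5424
M4 S565
G1 X94.2265 Y182.6908 F2012
G1 X85.7204 Y195.7461
G1 X77.1124 Y211.2742
G1 X68.2188 Y227.8412
G1 X58.8559 Y244.0132
G1 X48.8401 Y258.3562
G0 X65.8934 Y89.8719
M4 S739
G1 X54.1614 Y7.1520 F1214
G1 X104.7027 Y86.5179
G1 X50.4421 Y84.8272
G1 X65.8934 Y89.8719
G0 X136.2401 Y242.0128
M4 S565
G1 X68.7487 Y214.9890 F2012
M5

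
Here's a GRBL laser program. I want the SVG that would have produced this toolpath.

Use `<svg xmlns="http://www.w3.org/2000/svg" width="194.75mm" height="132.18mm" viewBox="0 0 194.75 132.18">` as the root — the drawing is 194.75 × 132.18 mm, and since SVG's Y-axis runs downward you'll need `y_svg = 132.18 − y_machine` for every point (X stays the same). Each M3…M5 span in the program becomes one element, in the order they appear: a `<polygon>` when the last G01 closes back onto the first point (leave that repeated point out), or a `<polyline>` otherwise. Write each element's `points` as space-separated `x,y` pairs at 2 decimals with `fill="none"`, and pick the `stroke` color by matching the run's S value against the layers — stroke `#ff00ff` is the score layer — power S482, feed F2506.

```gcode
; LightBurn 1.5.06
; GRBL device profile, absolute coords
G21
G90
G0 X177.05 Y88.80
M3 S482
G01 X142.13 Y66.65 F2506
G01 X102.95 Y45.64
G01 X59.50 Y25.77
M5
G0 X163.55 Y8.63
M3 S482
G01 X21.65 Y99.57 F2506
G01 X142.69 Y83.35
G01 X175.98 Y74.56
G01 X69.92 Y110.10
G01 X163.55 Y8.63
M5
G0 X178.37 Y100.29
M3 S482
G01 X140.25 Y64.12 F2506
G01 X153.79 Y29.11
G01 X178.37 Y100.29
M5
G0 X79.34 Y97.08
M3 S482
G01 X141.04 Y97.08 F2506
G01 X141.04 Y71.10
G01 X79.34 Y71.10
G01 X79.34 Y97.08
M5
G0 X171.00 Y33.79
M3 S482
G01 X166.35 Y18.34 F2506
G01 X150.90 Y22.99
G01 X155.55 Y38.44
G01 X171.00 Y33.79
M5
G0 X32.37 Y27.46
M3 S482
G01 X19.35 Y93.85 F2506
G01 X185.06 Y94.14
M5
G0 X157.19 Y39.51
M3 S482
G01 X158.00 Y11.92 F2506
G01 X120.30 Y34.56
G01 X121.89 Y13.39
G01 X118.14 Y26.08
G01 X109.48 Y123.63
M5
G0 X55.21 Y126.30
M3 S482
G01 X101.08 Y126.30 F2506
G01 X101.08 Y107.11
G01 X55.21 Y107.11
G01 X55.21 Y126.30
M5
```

y_svg = 132.18 − y_m. Every run uses S482, so all elements get stroke `#ff00ff` (score).

[1] open run; points: 177.05,43.38 142.13,65.53 102.95,86.54 59.50,106.41

[2] closed run; points: 163.55,123.55 21.65,32.61 142.69,48.83 175.98,57.62 69.92,22.08

[3] closed run; points: 178.37,31.89 140.25,68.06 153.79,103.07

[4] closed run; points: 79.34,35.10 141.04,35.10 141.04,61.08 79.34,61.08

[5] closed run; points: 171.00,98.39 166.35,113.84 150.90,109.19 155.55,93.74

[6] open run; points: 32.37,104.72 19.35,38.33 185.06,38.04

[7] open run; points: 157.19,92.67 158.00,120.26 120.30,97.62 121.89,118.79 118.14,106.10 109.48,8.55

[8] closed run; points: 55.21,5.88 101.08,5.88 101.08,25.07 55.21,25.07

<svg xmlns="http://www.w3.org/2000/svg" width="194.75mm" height="132.18mm" viewBox="0 0 194.75 132.18">
  <polyline points="177.05,43.38 142.13,65.53 102.95,86.54 59.50,106.41" fill="none" stroke="#ff00ff"/>
  <polygon points="163.55,123.55 21.65,32.61 142.69,48.83 175.98,57.62 69.92,22.08" fill="none" stroke="#ff00ff"/>
  <polygon points="178.37,31.89 140.25,68.06 153.79,103.07" fill="none" stroke="#ff00ff"/>
  <polygon points="79.34,35.10 141.04,35.10 141.04,61.08 79.34,61.08" fill="none" stroke="#ff00ff"/>
  <polygon points="171.00,98.39 166.35,113.84 150.90,109.19 155.55,93.74" fill="none" stroke="#ff00ff"/>
  <polyline points="32.37,104.72 19.35,38.33 185.06,38.04" fill="none" stroke="#ff00ff"/>
  <polyline points="157.19,92.67 158.00,120.26 120.30,97.62 121.89,118.79 118.14,106.10 109.48,8.55" fill="none" stroke="#ff00ff"/>
  <polygon points="55.21,5.88 101.08,5.88 101.08,25.07 55.21,25.07" fill="none" stroke="#ff00ff"/>
</svg>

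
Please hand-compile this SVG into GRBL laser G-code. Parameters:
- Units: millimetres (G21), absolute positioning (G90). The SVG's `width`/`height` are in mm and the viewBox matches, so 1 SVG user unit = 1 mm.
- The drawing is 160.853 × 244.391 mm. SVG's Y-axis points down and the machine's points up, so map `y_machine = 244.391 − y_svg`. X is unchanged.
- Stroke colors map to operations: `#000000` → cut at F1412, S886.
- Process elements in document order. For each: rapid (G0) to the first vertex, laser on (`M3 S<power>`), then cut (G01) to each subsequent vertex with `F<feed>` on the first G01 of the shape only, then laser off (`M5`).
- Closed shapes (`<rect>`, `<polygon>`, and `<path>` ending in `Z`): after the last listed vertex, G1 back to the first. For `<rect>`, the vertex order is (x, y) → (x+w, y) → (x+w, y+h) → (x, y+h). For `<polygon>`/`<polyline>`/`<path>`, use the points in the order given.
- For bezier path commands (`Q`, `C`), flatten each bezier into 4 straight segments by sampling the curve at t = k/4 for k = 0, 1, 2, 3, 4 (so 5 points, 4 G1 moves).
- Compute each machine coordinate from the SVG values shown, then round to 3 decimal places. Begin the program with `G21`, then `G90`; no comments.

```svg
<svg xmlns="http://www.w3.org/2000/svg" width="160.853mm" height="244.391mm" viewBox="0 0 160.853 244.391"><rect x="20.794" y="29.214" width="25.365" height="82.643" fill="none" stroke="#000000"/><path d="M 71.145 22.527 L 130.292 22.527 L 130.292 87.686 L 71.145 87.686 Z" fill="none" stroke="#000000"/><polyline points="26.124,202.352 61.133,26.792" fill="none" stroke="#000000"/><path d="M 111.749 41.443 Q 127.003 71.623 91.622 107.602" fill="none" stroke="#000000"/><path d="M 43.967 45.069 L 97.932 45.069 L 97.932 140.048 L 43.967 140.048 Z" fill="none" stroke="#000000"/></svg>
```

Since the viewBox matches the mm dimensions, user units are millimetres directly. The only transform is the Y-flip y_m = 244.391 − y_svg.

Shape 1 is a rectangle drawn with `<rect>`. Its stroke #000000 means cut at S886, F1412. After flipping Y the toolpath is (20.794,215.177) → (46.159,215.177) → (46.159,132.534) → (20.794,132.534) → (20.794,215.177), returning to the start.

Shape 2 is a rectangle drawn with `<path>`. Its stroke #000000 means cut at S886, F1412. After flipping Y the toolpath is (71.145,221.864) → (130.292,221.864) → (130.292,156.705) → (71.145,156.705) → (71.145,221.864), returning to the start.

Shape 3 is a line segment drawn with `<polyline>`. Its stroke #000000 means cut at S886, F1412. After flipping Y the toolpath is (26.124,42.039) → (61.133,217.599).

Shape 4 is a quadratic bezier drawn with `<path>`. Its stroke #000000 means cut at S886, F1412. After flipping Y the toolpath is (111.749,202.948) → (116.211,187.496) → (114.344,171.318) → (106.148,154.416) → (91.622,136.789).

Shape 5 is a rectangle drawn with `<path>`. Its stroke #000000 means cut at S886, F1412. After flipping Y the toolpath is (43.967,199.322) → (97.932,199.322) → (97.932,104.343) → (43.967,104.343) → (43.967,199.322), returning to the start.

G21
G90
G0 X20.794 Y215.177
M3 S886
G01 X46.159 Y215.177 F1412
G01 X46.159 Y132.534
G01 X20.794 Y132.534
G01 X20.794 Y215.177
M5
G0 X71.145 Y221.864
M3 S886
G01 X130.292 Y221.864 F1412
G01 X130.292 Y156.705
G01 X71.145 Y156.705
G01 X71.145 Y221.864
M5
G0 X26.124 Y42.039
M3 S886
G01 X61.133 Y217.599 F1412
M5
G0 X111.749 Y202.948
M3 S886
G01 X116.211 Y187.496 F1412
G01 X114.344 Y171.318
G01 X106.148 Y154.416
G01 X91.622 Y136.789
M5
G0 X43.967 Y199.322
M3 S886
G01 X97.932 Y199.322 F1412
G01 X97.932 Y104.343
G01 X43.967 Y104.343
G01 X43.967 Y199.322
M5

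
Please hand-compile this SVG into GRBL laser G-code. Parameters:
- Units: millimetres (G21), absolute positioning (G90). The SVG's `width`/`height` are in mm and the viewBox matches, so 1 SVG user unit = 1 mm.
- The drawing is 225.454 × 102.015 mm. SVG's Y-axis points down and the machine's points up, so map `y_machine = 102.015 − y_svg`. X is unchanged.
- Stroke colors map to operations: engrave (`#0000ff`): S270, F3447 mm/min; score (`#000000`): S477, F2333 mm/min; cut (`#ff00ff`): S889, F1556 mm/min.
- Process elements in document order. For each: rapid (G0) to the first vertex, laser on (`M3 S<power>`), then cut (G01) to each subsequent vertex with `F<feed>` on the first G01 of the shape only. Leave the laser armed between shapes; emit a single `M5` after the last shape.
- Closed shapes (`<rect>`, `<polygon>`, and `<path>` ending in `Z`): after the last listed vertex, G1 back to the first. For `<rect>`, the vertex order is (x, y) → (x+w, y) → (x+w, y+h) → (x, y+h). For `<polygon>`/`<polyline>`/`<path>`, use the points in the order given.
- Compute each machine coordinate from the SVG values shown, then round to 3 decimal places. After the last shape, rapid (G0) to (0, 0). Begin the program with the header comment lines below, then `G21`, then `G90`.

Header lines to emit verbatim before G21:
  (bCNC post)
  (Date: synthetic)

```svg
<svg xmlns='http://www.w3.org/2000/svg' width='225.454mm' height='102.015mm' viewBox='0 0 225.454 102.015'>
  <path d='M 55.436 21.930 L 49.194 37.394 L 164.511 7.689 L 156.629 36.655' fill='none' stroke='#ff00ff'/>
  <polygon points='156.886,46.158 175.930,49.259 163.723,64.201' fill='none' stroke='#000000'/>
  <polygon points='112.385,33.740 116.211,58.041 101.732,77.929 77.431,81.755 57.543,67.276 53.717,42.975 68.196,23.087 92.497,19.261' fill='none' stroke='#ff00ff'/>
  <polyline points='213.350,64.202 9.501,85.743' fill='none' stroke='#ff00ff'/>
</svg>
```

(bCNC post)
(Date: synthetic)
G21
G90
G0 X55.436 Y80.085
M3 S889
G01 X49.194 Y64.621 F1556
G01 X164.511 Y94.326
G01 X156.629 Y65.360
G0 X156.886 Y55.857
M3 S477
G01 X175.930 Y52.756 F2333
G01 X163.723 Y37.814
G01 X156.886 Y55.857
G0 X112.385 Y68.275
M3 S889
G01 X116.211 Y43.974 F1556
G01 X101.732 Y24.086
G01 X77.431 Y20.260
G01 X57.543 Y34.739
G01 X53.717 Y59.040
G01 X68.196 Y78.928
G01 X92.497 Y82.754
G01 X112.385 Y68.275
G0 X213.350 Y37.813
M3 S889
G01 X9.501 Y16.272 F1556
M5
G0 X0.000 Y0.000

viewBox `0 0 225.454 102.015` with mm width/height → 1 unit = 1 mm. Flip: y_m = 102.015 − y_svg.

**Shape 1** — `<path>` open polyline, stroke `#ff00ff` → cut (S889, F1556). Machine vertices: (55.436,80.085) → (49.194,64.621) → (164.511,94.326) → (156.629,65.360). Open path.

**Shape 2** — `<polygon>` regular polygon, stroke `#000000` → score (S477, F2333). Machine vertices: (156.886,55.857) → (175.930,52.756) → (163.723,37.814) → (156.886,55.857). Closed: final G1 returns to the first vertex.

**Shape 3** — `<polygon>` regular polygon, stroke `#ff00ff` → cut (S889, F1556). Machine vertices: (112.385,68.275) → (116.211,43.974) → (101.732,24.086) → (77.431,20.260) → (57.543,34.739) → (53.717,59.040) → (68.196,78.928) → (92.497,82.754) → (112.385,68.275). Closed: final G1 returns to the first vertex.

**Shape 4** — `<polyline>` line segment, stroke `#ff00ff` → cut (S889, F1556). Machine vertices: (213.350,37.813) → (9.501,16.272). Open path.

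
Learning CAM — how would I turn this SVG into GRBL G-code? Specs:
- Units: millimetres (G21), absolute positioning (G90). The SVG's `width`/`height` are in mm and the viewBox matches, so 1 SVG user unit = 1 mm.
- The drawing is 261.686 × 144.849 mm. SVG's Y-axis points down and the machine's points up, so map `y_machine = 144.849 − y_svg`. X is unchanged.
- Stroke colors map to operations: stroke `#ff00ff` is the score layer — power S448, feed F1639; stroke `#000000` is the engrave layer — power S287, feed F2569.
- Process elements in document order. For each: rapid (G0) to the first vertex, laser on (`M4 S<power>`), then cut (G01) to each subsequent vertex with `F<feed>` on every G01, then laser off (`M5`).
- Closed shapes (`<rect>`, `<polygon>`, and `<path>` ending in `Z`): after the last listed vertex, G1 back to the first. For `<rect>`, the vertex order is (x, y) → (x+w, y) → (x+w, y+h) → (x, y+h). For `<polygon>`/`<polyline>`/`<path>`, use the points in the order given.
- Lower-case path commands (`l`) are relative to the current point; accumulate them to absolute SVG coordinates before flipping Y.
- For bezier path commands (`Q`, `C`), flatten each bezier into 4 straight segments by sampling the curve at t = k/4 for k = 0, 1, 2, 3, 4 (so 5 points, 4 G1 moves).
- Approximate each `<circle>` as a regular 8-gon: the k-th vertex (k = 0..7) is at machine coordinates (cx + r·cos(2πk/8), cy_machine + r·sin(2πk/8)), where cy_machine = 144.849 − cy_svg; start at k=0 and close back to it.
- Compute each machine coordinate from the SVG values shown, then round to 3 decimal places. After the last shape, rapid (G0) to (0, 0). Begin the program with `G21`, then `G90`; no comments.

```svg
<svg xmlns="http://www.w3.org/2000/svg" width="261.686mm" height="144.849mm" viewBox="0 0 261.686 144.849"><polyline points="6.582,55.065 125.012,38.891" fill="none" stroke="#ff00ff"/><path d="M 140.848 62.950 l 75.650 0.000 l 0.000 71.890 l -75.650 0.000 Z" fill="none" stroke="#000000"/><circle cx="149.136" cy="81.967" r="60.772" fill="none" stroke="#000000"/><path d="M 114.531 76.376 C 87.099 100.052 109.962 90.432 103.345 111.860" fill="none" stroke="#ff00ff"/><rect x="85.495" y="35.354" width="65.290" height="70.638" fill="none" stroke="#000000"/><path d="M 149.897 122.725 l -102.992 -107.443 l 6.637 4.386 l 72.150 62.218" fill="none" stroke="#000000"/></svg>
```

1 u = 1 mm; y_m = 144.849 − y.

[1] `<polyline>` line segment, #ff00ff→score S448 F1639: (6.582,89.784) → (125.012,105.958)

[2] `<path>` rectangle, #000000→engrave S287 F2569: (140.848,81.899) → (216.498,81.899) → (216.498,10.009) → (140.848,10.009) → (140.848,81.899) (closed)

[3] `<circle>` circle, #000000→engrave S287 F2569: (209.908,62.882) → (192.108,105.854) → (149.136,123.654) → (106.164,105.854) → (88.364,62.882) → (106.164,19.910) → (149.136,2.110) → (192.108,19.910) → (209.908,62.882) (closed)

[4] `<path>` cubic bezier, #ff00ff→score S448 F1639: (114.531,68.473) → (102.141,55.954) → (101.132,49.888) → (104.027,44.244) → (103.345,32.989)

[5] `<rect>` rectangle, #000000→engrave S287 F2569: (85.495,109.495) → (150.785,109.495) → (150.785,38.857) → (85.495,38.857) → (85.495,109.495) (closed)

[6] `<path>` open polyline, #000000→engrave S287 F2569: (149.897,22.124) → (46.905,129.567) → (53.542,125.181) → (125.692,62.963)

G21
G90
G0 X6.582 Y89.784
M4 S448
G01 X125.012 Y105.958 F1639
M5
G0 X140.848 Y81.899
M4 S287
G01 X216.498 Y81.899 F2569
G01 X216.498 Y10.009 F2569
G01 X140.848 Y10.009 F2569
G01 X140.848 Y81.899 F2569
M5
G0 X209.908 Y62.882
M4 S287
G01 X192.108 Y105.854 F2569
G01 X149.136 Y123.654 F2569
G01 X106.164 Y105.854 F2569
G01 X88.364 Y62.882 F2569
G01 X106.164 Y19.910 F2569
G01 X149.136 Y2.110 F2569
G01 X192.108 Y19.910 F2569
G01 X209.908 Y62.882 F2569
M5
G0 X114.531 Y68.473
M4 S448
G01 X102.141 Y55.954 F1639
G01 X101.132 Y49.888 F1639
G01 X104.027 Y44.244 F1639
G01 X103.345 Y32.989 F1639
M5
G0 X85.495 Y109.495
M4 S287
G01 X150.785 Y109.495 F2569
G01 X150.785 Y38.857 F2569
G01 X85.495 Y38.857 F2569
G01 X85.495 Y109.495 F2569
M5
G0 X149.897 Y22.124
M4 S287
G01 X46.905 Y129.567 F2569
G01 X53.542 Y125.181 F2569
G01 X125.692 Y62.963 F2569
M5
G0 X0.000 Y0.000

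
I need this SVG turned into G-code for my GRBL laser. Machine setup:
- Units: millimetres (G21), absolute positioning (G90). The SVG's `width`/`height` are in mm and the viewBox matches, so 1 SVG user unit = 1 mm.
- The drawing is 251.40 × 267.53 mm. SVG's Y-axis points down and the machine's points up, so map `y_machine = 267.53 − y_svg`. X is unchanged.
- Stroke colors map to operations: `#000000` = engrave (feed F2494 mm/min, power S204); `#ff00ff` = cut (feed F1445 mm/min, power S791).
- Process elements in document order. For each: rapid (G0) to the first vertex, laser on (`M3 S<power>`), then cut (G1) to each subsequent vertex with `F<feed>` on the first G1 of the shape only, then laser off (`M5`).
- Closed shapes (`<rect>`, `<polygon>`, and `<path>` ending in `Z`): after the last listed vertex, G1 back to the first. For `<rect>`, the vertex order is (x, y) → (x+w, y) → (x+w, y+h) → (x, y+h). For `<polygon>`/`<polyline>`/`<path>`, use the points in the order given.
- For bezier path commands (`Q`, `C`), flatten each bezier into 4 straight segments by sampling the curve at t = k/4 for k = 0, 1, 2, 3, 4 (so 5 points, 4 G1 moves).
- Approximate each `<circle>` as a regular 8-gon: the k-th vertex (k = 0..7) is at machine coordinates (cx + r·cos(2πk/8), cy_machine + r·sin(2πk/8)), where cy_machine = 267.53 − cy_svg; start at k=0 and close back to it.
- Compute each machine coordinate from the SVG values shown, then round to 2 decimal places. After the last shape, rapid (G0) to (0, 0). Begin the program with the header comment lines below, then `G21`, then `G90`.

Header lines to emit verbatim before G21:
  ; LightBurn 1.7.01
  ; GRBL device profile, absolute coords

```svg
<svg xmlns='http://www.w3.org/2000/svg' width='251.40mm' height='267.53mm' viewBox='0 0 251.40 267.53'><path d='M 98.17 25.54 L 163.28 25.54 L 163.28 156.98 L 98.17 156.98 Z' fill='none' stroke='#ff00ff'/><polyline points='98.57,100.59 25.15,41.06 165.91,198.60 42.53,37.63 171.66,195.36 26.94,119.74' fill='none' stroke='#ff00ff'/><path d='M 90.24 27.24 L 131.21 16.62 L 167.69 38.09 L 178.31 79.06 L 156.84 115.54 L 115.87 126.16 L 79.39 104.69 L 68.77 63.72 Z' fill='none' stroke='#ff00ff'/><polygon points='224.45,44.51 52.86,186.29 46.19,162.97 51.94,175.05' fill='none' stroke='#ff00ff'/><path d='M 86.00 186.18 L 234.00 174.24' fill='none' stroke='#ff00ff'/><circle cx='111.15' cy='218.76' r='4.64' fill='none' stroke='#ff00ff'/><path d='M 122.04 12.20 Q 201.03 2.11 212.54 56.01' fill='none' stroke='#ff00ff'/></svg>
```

viewBox `0 0 251.40 267.53` with mm width/height → 1 unit = 1 mm. Flip: y_m = 267.53 − y_svg.

**Shape 1** — `<path>` rectangle, stroke `#ff00ff` → cut (S791, F1445). Machine vertices: (98.17,241.99) → (163.28,241.99) → (163.28,110.55) → (98.17,110.55) → (98.17,241.99). Closed: final G1 returns to the first vertex.

**Shape 2** — `<polyline>` open polyline, stroke `#ff00ff` → cut (S791, F1445). Machine vertices: (98.57,166.94) → (25.15,226.47) → (165.91,68.93) → (42.53,229.90) → (171.66,72.17) → (26.94,147.79). Open path.

**Shape 3** — `<path>` regular polygon, stroke `#ff00ff` → cut (S791, F1445). Machine vertices: (90.24,240.29) → (131.21,250.91) → (167.69,229.44) → (178.31,188.47) → (156.84,151.99) → (115.87,141.37) → (79.39,162.84) → (68.77,203.81) → (90.24,240.29). Closed: final G1 returns to the first vertex.

**Shape 4** — `<polygon>` closed polygon, stroke `#ff00ff` → cut (S791, F1445). Machine vertices: (224.45,223.02) → (52.86,81.24) → (46.19,104.56) → (51.94,92.48) → (224.45,223.02). Closed: final G1 returns to the first vertex.

**Shape 5** — `<path>` line segment, stroke `#ff00ff` → cut (S791, F1445). Machine vertices: (86.00,81.35) → (234.00,93.29). Open path.

**Shape 6** — `<circle>` circle, stroke `#ff00ff` → cut (S791, F1445). Machine vertices: (115.79,48.77) → (114.43,52.05) → (111.15,53.41) → (107.87,52.05) → (106.51,48.77) → (107.87,45.49) → (111.15,44.13) → (114.43,45.49) → (115.79,48.77). Closed: final G1 returns to the first vertex.

**Shape 7** — `<path>` quadratic bezier, stroke `#ff00ff` → cut (S791, F1445). Control points (SVG): P0=(122.04,12.20), P1=(201.03,2.11), P2=(212.54,56.01); sampled at t=k/4. Machine vertices: (122.04,255.33) → (157.32,256.38) → (184.16,249.42) → (202.57,234.47) → (212.54,211.52). Open path.

; LightBurn 1.7.01
; GRBL device profile, absolute coords
G21
G90
G0 X98.17 Y241.99
M3 S791
G1 X163.28 Y241.99 F1445
G1 X163.28 Y110.55
G1 X98.17 Y110.55
G1 X98.17 Y241.99
M5
G0 X98.57 Y166.94
M3 S791
G1 X25.15 Y226.47 F1445
G1 X165.91 Y68.93
G1 X42.53 Y229.90
G1 X171.66 Y72.17
G1 X26.94 Y147.79
M5
G0 X90.24 Y240.29
M3 S791
G1 X131.21 Y250.91 F1445
G1 X167.69 Y229.44
G1 X178.31 Y188.47
G1 X156.84 Y151.99
G1 X115.87 Y141.37
G1 X79.39 Y162.84
G1 X68.77 Y203.81
G1 X90.24 Y240.29
M5
G0 X224.45 Y223.02
M3 S791
G1 X52.86 Y81.24 F1445
G1 X46.19 Y104.56
G1 X51.94 Y92.48
G1 X224.45 Y223.02
M5
G0 X86.00 Y81.35
M3 S791
G1 X234.00 Y93.29 F1445
M5
G0 X115.79 Y48.77
M3 S791
G1 X114.43 Y52.05 F1445
G1 X111.15 Y53.41
G1 X107.87 Y52.05
G1 X106.51 Y48.77
G1 X107.87 Y45.49
G1 X111.15 Y44.13
G1 X114.43 Y45.49
G1 X115.79 Y48.77
M5
G0 X122.04 Y255.33
M3 S791
G1 X157.32 Y256.38 F1445
G1 X184.16 Y249.42
G1 X202.57 Y234.47
G1 X212.54 Y211.52
M5
G0 X0.00 Y0.00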